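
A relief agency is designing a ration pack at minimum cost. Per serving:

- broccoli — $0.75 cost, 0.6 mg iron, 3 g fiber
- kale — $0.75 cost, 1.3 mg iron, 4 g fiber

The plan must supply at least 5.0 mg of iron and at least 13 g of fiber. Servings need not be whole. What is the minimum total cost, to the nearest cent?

$2.88

broccoli only: max(5.0/0.6, 13/3) = 8.333 servings → $6.25.
kale only: max(5.0/1.3, 13/4) = 3.846 servings → $2.88.
broccoli + kale: the both-tight solution has a negative serving — not a feasible corner.
The minimum over all feasible corners is $2.88.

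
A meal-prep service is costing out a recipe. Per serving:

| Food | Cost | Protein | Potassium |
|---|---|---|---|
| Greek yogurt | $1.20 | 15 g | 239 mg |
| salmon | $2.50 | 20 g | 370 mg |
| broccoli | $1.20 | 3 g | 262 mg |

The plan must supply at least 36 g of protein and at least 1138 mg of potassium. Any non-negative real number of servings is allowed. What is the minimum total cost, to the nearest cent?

$5.41

The cheapest plan sits at a corner of the feasible region — with two constraints it uses at most two foods.
Greek yogurt only: max(36/15, 1138/239) = 4.762 servings → $5.71.
salmon only: max(36/20, 1138/370) = 3.076 servings → $7.69.
broccoli only: max(36/3, 1138/262) = 12 servings → $14.40.
Greek yogurt + salmon with both targets exact would need a negative amount; discard.
Greek yogurt + broccoli with both tight: 1.873 servings and 2.635 servings → $5.41.
salmon + broccoli with both tight: 1.457 servings and 2.286 servings → $6.39.
The minimum over all feasible corners is $5.41.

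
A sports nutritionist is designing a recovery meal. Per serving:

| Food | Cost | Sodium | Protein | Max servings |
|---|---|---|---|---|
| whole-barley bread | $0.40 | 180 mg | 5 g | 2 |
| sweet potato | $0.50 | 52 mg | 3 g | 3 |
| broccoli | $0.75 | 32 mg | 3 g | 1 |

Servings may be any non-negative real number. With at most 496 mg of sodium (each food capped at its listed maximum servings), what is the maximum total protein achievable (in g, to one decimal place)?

Protein per mg sodium: broccoli 0.09375, sweet potato 0.05769, whole-barley bread 0.02778.
Take 1 serving of broccoli: uses 32 mg sodium, +3.0 g protein (running total 3.0 g).
Take 3 servings of sweet potato: uses 156 mg sodium, +9.0 g protein (running total 12.0 g).
Take 1.711 servings of whole-barley bread: uses 308 mg sodium, +8.6 g protein (running total 20.6 g).
Filling greedily by protein-per-mg sodium is optimal for one linear limit, giving 20.6 g.

20.6 g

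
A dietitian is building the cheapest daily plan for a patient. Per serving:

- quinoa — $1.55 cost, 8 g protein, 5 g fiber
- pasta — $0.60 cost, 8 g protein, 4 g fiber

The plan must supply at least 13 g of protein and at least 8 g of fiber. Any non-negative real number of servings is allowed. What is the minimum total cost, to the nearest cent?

quinoa only: max(13/8, 8/5) = 1.625 servings → $2.52.
pasta only: max(13/8, 8/4) = 2 servings → $1.20.
quinoa + pasta with both tight: 1.5 servings and 0.125 servings → $2.40.
So the least-cost plan costs $1.20.

$1.20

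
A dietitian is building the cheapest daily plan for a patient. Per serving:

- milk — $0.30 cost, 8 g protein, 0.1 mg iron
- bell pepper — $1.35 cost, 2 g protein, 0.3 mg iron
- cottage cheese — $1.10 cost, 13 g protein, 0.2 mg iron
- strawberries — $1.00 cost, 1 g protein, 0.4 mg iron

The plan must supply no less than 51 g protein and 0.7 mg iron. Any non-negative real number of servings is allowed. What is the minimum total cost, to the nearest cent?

$2.07

Minimising a linear cost over {protein ≥ 51, iron ≥ 0.7, servings ≥ 0} — the optimum is at a vertex, using one or two foods.
milk only: max(51/8, 0.7/0.1) = 7 servings → $2.10.
bell pepper only: max(51/2, 0.7/0.3) = 25.5 servings → $34.42.
cottage cheese only: max(51/13, 0.7/0.2) = 3.923 servings → $4.32.
strawberries only: max(51/1, 0.7/0.4) = 51 servings → $51.00.
milk + bell pepper with both tight: 6.318 servings and 0.2273 servings → $2.20.
milk + cottage cheese with both tight: 3.667 servings and 1.667 servings → $2.93.
milk + strawberries with both tight: 6.355 servings and 0.1613 servings → $2.07.
bell pepper + cottage cheese: the both-tight solution has a negative serving — not a feasible corner.
bell pepper + strawberries with both targets exact would need a negative amount; discard.
cottage cheese + strawberries: intersection lies outside the first quadrant.
The minimum over all feasible corners is $2.07.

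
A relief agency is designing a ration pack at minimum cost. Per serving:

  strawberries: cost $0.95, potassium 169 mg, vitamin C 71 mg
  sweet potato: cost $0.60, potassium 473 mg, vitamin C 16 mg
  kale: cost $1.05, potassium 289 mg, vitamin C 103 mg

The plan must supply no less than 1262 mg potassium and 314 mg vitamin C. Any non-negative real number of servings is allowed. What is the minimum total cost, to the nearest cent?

With two linear requirements the optimum uses one or two foods; enumerate the corners.
strawberries only: max(1262/169, 314/71) = 7.467 servings → $7.09.
sweet potato only: max(1262/473, 314/16) = 19.62 servings → $11.78.
kale only: max(1262/289, 314/103) = 4.367 servings → $4.59.
strawberries + sweet potato with both tight: 4.156 servings and 1.183 servings → $4.66.
strawberries + kale: the both-tight solution has a negative serving — not a feasible corner.
sweet potato + kale with both tight: 0.8899 servings and 2.91 servings → $3.59.
So the least-cost plan costs $3.59.

$3.59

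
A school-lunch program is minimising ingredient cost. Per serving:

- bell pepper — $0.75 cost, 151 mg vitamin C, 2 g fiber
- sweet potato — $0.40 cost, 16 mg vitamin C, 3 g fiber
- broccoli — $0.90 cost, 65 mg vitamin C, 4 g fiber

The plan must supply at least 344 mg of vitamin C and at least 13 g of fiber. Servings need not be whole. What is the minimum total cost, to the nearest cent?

This is a tiny linear program; its minimum lies at a vertex of the feasible set. List the vertices and price them.
bell pepper only: max(344/151, 13/2) = 6.5 servings → $4.88.
sweet potato only: max(344/16, 13/3) = 21.5 servings → $8.60.
broccoli only: max(344/65, 13/4) = 5.292 servings → $4.76.
bell pepper + sweet potato with both tight: 1.957 servings and 3.029 servings → $2.68.
bell pepper + broccoli with both tight: 1.12 servings and 2.69 servings → $3.26.
sweet potato + broccoli with both targets exact would need a negative amount; discard.
So the least-cost plan costs $2.68.

$2.68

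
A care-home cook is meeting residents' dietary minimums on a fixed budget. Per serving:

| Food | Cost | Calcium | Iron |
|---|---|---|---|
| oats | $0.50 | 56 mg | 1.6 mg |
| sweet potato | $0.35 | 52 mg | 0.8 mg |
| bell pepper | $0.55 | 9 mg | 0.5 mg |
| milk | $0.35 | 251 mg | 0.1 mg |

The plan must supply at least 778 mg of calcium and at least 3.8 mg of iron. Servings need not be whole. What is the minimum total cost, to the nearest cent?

$2.02

For a min-cost LP with two ≥-constraints, a basic feasible solution has at most two positive variables.
oats only: max(778/56, 3.8/1.6) = 13.89 servings → $6.95.
sweet potato only: max(778/52, 3.8/0.8) = 14.96 servings → $5.24.
bell pepper only: max(778/9, 3.8/0.5) = 86.44 servings → $47.54.
milk only: max(778/251, 3.8/0.1) = 38 servings → $13.30.
oats + sweet potato: the both-tight solution has a negative serving — not a feasible corner.
oats + bell pepper: intersection lies outside the first quadrant.
oats + milk with both tight: 2.212 servings and 2.606 servings → $2.02.
sweet potato + bell pepper: intersection lies outside the first quadrant.
sweet potato + milk with both tight: 4.479 servings and 2.172 servings → $2.33.
bell pepper + milk with both tight: 7.03 servings and 2.848 servings → $4.86.
So the least-cost plan costs $2.02.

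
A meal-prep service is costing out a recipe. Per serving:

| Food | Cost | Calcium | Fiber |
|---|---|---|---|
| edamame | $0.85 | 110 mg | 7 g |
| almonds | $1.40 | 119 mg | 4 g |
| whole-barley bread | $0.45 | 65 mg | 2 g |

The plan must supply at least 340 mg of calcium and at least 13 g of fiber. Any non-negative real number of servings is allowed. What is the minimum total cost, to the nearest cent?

$2.42

With two linear requirements the optimum uses one or two foods; enumerate the corners.
edamame only: max(340/110, 13/7) = 3.091 servings → $2.63.
almonds only: max(340/119, 13/4) = 3.25 servings → $4.55.
whole-barley bread only: max(340/65, 13/2) = 6.5 servings → $2.92.
edamame + almonds with both tight: 0.4758 servings and 2.417 servings → $3.79.
edamame + whole-barley bread with both tight: 0.7021 servings and 4.043 servings → $2.42.
almonds + whole-barley bread with both targets exact would need a negative amount; discard.
Cheapest feasible corner: $2.42.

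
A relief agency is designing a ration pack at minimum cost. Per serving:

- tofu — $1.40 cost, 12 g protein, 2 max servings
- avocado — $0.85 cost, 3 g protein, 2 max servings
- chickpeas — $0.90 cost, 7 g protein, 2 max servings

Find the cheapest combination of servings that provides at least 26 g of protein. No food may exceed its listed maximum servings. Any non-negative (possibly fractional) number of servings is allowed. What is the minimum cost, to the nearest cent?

Cost per g of protein: tofu $0.1167, chickpeas $0.1286, avocado $0.2833.
Take 2 servings of tofu: +24.0 g protein for $2.80 (total $2.80, still need 2.0 g).
Take 0.2857 servings of chickpeas: +2.0 g protein for $0.26 (total $3.06, still need 0.0 g).
Filling from the cheapest source first is optimal under one linear minimum: $3.06.

$3.06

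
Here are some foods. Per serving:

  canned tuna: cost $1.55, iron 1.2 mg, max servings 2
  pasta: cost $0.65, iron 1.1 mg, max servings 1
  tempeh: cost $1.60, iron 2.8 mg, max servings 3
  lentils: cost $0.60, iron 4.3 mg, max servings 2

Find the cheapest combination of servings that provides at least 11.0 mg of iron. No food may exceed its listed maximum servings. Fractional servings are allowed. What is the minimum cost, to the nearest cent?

Cost per mg of iron: lentils $0.1395, tempeh $0.5714, pasta $0.5909, canned tuna $1.2917.
Take 2 servings of lentils: +8.6 mg iron for $1.20 (total $1.20, still need 2.4 mg).
Take 0.8571 servings of tempeh: +2.4 mg iron for $1.37 (total $2.57, still need 0.0 mg).
Greedy by cheapest-per-mg is optimal for a single linear constraint, so the minimum cost is $2.57.

$2.57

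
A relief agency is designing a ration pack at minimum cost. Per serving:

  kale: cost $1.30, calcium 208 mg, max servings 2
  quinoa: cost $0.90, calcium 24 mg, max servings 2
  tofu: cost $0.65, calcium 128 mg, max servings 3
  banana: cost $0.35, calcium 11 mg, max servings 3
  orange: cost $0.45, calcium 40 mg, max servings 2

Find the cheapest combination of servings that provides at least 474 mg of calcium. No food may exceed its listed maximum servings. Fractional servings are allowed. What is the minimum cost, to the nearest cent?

Cost per mg of calcium: tofu $0.0051, kale $0.0063, orange $0.0112, banana $0.0318, quinoa $0.0375.
Take 3 servings of tofu: +384.0 mg calcium for $1.95 (total $1.95, still need 90.0 mg).
Take 0.4327 servings of kale: +90.0 mg calcium for $0.56 (total $2.51, still need 0.0 mg).
Filling from the cheapest source first is optimal under one linear minimum: $2.51.

$2.51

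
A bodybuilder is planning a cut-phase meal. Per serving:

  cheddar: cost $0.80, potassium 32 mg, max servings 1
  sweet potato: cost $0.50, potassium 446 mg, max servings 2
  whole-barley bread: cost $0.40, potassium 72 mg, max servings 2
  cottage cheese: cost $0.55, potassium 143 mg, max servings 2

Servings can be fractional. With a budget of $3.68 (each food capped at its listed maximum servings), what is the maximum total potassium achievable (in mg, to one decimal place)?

1353.2 mg

Potassium per dollar: sweet potato 892, cottage cheese 260, whole-barley bread 180, cheddar 40.
Take 2 servings of sweet potato: spends $1.00, +892.0 mg potassium (running total 892.0 mg).
Take 2 servings of cottage cheese: spends $1.10, +286.0 mg potassium (running total 1178.0 mg).
Take 2 servings of whole-barley bread: spends $0.80, +144.0 mg potassium (running total 1322.0 mg).
Take 0.975 servings of cheddar: spends $0.78, +31.2 mg potassium (running total 1353.2 mg).
Filling greedily by potassium-per-dollar is optimal for one linear limit, giving 1353.2 mg.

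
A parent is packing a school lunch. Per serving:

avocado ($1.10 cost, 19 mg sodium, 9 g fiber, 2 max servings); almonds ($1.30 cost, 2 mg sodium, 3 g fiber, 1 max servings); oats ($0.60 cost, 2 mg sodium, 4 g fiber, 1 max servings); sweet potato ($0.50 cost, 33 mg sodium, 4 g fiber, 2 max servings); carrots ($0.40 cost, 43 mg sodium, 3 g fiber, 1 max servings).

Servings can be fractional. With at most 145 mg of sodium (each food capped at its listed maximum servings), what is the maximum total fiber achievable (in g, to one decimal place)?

35.6 g

Fiber per mg sodium: oats 2, almonds 1.5, avocado 0.4737, sweet potato 0.1212, carrots 0.06977.
Take 1 serving of oats: uses 2 mg sodium, +4.0 g fiber (running total 4.0 g).
Take 1 serving of almonds: uses 2 mg sodium, +3.0 g fiber (running total 7.0 g).
Take 2 servings of avocado: uses 38 mg sodium, +18.0 g fiber (running total 25.0 g).
Take 2 servings of sweet potato: uses 66 mg sodium, +8.0 g fiber (running total 33.0 g).
Take 0.8605 servings of carrots: uses 37 mg sodium, +2.6 g fiber (running total 35.6 g).
Filling greedily by fiber-per-mg sodium is optimal for one linear limit, giving 35.6 g.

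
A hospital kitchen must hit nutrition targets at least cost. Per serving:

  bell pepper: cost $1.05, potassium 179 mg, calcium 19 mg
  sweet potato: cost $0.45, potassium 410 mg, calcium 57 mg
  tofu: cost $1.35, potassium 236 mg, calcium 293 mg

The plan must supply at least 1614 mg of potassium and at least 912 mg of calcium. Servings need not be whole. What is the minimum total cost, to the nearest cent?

Compare the cost at each extreme point of the feasible region.
bell pepper only: max(1614/179, 912/19) = 48 servings → $50.40.
sweet potato only: max(1614/410, 912/57) = 16 servings → $7.20.
tofu only: max(1614/236, 912/293) = 6.839 servings → $9.23.
bell pepper + sweet potato: intersection lies outside the first quadrant.
bell pepper + tofu with both tight: 5.372 servings and 2.764 servings → $9.37.
sweet potato + tofu with both tight: 2.415 servings and 2.643 servings → $4.65.
Cheapest feasible corner: $4.65.

$4.65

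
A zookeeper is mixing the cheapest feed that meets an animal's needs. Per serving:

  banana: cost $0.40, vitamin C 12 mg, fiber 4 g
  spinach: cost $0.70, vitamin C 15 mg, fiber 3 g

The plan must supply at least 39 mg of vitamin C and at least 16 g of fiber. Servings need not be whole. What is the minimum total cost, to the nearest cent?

$1.60

The cheapest plan sits at a corner of the feasible region — with two constraints it uses at most two foods.
banana only: max(39/12, 16/4) = 4 servings → $1.60.
spinach only: max(39/15, 16/3) = 5.333 servings → $3.73.
banana + spinach with both targets exact would need a negative amount; discard.
Cheapest feasible corner: $1.60.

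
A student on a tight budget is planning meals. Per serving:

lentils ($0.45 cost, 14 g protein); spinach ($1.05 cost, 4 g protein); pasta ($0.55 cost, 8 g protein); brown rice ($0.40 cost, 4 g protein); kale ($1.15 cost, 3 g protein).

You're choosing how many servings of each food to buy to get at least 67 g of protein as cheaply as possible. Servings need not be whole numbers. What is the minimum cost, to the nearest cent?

$2.15

Cost per g of protein: lentils $0.0321, pasta $0.0688, brown rice $0.1000, spinach $0.2625, kale $0.3833.
With no serving limits, use only lentils: 67 g / 14 g = 4.786 servings × $0.45 = $2.15.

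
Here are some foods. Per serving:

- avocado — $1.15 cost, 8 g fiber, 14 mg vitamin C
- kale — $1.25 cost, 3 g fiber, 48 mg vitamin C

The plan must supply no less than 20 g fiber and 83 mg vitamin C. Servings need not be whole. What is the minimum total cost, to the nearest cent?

$3.79

Compare the cost at each extreme point of the feasible region.
avocado only: max(20/8, 83/14) = 5.929 servings → $6.82.
kale only: max(20/3, 83/48) = 6.667 servings → $8.33.
avocado + kale with both tight: 2.079 servings and 1.123 servings → $3.79.
Cheapest feasible corner: $3.79.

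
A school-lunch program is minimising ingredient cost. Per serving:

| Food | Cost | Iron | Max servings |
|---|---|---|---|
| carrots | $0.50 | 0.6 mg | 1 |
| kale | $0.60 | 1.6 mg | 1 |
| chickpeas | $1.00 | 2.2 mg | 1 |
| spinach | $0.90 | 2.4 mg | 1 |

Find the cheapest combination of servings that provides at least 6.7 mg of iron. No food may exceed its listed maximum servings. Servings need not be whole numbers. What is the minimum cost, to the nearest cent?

Cost per mg of iron: kale $0.3750, spinach $0.3750, chickpeas $0.4545, carrots $0.8333.
Take 1 serving of kale: +1.6 mg iron for $0.60 (total $0.60, still need 5.1 mg).
Take 1 serving of spinach: +2.4 mg iron for $0.90 (total $1.50, still need 2.7 mg).
Take 1 serving of chickpeas: +2.2 mg iron for $1.00 (total $2.50, still need 0.5 mg).
Take 0.8333 servings of carrots: +0.5 mg iron for $0.42 (total $2.92, still need 0.0 mg).
Greedy by cheapest-per-mg is optimal for a single linear constraint, so the minimum cost is $2.92.

$2.92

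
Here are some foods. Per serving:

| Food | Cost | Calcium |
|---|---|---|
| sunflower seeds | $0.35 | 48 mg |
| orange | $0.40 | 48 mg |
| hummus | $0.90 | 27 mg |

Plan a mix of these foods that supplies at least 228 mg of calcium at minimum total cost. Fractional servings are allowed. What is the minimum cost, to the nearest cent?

Cost per mg of calcium: sunflower seeds $0.0073, orange $0.0083, hummus $0.0333.
With no serving limits, use only sunflower seeds: 228 mg / 48 mg = 4.75 servings × $0.35 = $1.66.

$1.66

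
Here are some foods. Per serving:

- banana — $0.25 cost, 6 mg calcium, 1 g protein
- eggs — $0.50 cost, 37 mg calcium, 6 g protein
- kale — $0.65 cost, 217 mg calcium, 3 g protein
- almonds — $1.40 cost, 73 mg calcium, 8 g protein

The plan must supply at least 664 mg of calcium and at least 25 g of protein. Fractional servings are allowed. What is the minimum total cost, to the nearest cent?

Compare the cost at each extreme point of the feasible region.
banana only: max(664/6, 25/1) = 110.7 servings → $27.67.
eggs only: max(664/37, 25/6) = 17.95 servings → $8.97.
kale only: max(664/217, 25/3) = 8.333 servings → $5.42.
almonds only: max(664/73, 25/8) = 9.096 servings → $12.73.
banana + eggs: the both-tight solution has a negative serving — not a feasible corner.
banana + kale with both tight: 17.25 servings and 2.583 servings → $5.99.
banana + almonds: intersection lies outside the first quadrant.
eggs + kale with both tight: 2.882 servings and 2.568 servings → $3.11.
eggs + almonds with both targets exact would need a negative amount; discard.
kale + almonds with both tight: 2.299 servings and 2.263 servings → $4.66.
The minimum over all feasible corners is $3.11.

$3.11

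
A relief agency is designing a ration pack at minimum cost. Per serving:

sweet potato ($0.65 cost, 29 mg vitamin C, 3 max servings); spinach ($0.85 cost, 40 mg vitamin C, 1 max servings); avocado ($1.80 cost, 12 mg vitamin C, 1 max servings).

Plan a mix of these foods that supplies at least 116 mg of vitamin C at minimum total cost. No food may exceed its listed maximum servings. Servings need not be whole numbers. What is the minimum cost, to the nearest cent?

Cost per mg of vitamin C: spinach $0.0213, sweet potato $0.0224, avocado $0.1500.
Take 1 serving of spinach: +40.0 mg vitamin C for $0.85 (total $0.85, still need 76.0 mg).
Take 2.621 servings of sweet potato: +76.0 mg vitamin C for $1.70 (total $2.55, still need 0.0 mg).
Greedy by cheapest-per-mg is optimal for a single linear constraint, so the minimum cost is $2.55.

$2.55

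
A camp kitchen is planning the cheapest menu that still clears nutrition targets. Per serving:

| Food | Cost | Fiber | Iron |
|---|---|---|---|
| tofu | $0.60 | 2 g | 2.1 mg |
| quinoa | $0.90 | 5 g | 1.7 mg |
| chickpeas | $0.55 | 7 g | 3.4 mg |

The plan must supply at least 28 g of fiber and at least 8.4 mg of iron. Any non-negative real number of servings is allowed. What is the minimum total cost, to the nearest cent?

$2.20

The cheapest plan sits at a corner of the feasible region — with two constraints it uses at most two foods.
tofu only: max(28/2, 8.4/2.1) = 14 servings → $8.40.
quinoa only: max(28/5, 8.4/1.7) = 5.6 servings → $5.04.
chickpeas only: max(28/7, 8.4/3.4) = 4 servings → $2.20.
tofu + quinoa: intersection lies outside the first quadrant.
tofu + chickpeas with both targets exact would need a negative amount; discard.
quinoa + chickpeas with both targets exact would need a negative amount; discard.
Cheapest feasible corner: $2.20.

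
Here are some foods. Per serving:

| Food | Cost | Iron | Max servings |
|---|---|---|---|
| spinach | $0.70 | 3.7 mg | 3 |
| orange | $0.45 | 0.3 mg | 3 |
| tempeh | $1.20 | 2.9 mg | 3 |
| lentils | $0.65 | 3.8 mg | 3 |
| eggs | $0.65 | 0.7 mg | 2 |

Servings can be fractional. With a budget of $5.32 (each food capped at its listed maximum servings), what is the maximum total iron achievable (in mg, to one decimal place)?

Iron per dollar: lentils 5.846, spinach 5.286, tempeh 2.417, eggs 1.077, orange 0.6667.
Take 3 servings of lentils: spends $1.95, +11.4 mg iron (running total 11.4 mg).
Take 3 servings of spinach: spends $2.10, +11.1 mg iron (running total 22.5 mg).
Take 1.058 servings of tempeh: spends $1.27, +3.1 mg iron (running total 25.6 mg).
Filling greedily by iron-per-dollar is optimal for one linear limit, giving 25.6 mg.

25.6 mg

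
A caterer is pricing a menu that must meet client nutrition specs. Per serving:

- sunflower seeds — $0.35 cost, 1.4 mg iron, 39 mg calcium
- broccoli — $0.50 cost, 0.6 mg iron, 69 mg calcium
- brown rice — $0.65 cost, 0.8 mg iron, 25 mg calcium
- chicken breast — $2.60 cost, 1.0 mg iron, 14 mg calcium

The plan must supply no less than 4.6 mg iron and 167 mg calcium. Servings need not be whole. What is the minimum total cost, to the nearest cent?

An LP optimum is at a vertex; with two nutrient constraints at most two foods are used. Check each candidate.
sunflower seeds only: max(4.6/1.4, 167/39) = 4.282 servings → $1.50.
broccoli only: max(4.6/0.6, 167/69) = 7.667 servings → $3.83.
brown rice only: max(4.6/0.8, 167/25) = 6.68 servings → $4.34.
chicken breast only: max(4.6/1.0, 167/14) = 11.93 servings → $31.01.
sunflower seeds + broccoli with both tight: 2.967 servings and 0.7432 servings → $1.41.
sunflower seeds + brown rice with both targets exact would need a negative amount; discard.
sunflower seeds + chicken breast: intersection lies outside the first quadrant.
broccoli + brown rice with both tight: 0.4627 servings and 5.403 servings → $3.74.
broccoli + chicken breast with both tight: 1.693 servings and 3.584 servings → $10.17.
brown rice + chicken breast: intersection lies outside the first quadrant.
The minimum over all feasible corners is $1.41.

$1.41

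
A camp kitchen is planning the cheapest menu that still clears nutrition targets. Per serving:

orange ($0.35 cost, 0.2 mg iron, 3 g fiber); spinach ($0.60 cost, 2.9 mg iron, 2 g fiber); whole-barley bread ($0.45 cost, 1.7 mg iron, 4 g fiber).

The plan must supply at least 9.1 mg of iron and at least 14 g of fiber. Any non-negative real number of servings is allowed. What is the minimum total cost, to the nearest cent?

At the optimum either one food covers both requirements or two foods hit both targets exactly; no other combination can be cheaper.
orange only: max(9.1/0.2, 14/3) = 45.5 servings → $15.93.
spinach only: max(9.1/2.9, 14/2) = 7 servings → $4.20.
whole-barley bread only: max(9.1/1.7, 14/4) = 5.353 servings → $2.41.
orange + spinach with both tight: 2.699 servings and 2.952 servings → $2.72.
orange + whole-barley bread with both targets exact would need a negative amount; discard.
spinach + whole-barley bread with both tight: 1.537 servings and 2.732 servings → $2.15.
Cheapest feasible corner: $2.15.

$2.15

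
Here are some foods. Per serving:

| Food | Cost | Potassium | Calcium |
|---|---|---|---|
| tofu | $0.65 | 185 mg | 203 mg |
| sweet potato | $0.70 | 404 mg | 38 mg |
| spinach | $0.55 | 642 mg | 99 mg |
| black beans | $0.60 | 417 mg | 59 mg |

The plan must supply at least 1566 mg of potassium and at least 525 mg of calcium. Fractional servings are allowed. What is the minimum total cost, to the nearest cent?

$2.14

At the optimum either one food covers both requirements or two foods hit both targets exactly; no other combination can be cheaper.
tofu only: max(1566/185, 525/203) = 8.465 servings → $5.50.
sweet potato only: max(1566/404, 525/38) = 13.82 servings → $9.67.
spinach only: max(1566/642, 525/99) = 5.303 servings → $2.92.
black beans only: max(1566/417, 525/59) = 8.898 servings → $5.34.
tofu + sweet potato with both tight: 2.035 servings and 2.944 servings → $3.38.
tofu + spinach with both tight: 1.625 servings and 1.971 servings → $2.14.
tofu + black beans with both tight: 1.716 servings and 2.994 servings → $2.91.
sweet potato + spinach: the both-tight solution has a negative serving — not a feasible corner.
sweet potato + black beans: the both-tight solution has a negative serving — not a feasible corner.
spinach + black beans: the both-tight solution has a negative serving — not a feasible corner.
The minimum over all feasible corners is $2.14.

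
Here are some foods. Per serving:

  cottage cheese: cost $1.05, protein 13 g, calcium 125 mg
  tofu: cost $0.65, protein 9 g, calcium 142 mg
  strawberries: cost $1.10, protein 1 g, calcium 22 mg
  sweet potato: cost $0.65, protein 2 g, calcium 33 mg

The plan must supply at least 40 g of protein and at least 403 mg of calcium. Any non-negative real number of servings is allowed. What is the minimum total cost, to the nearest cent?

A basic optimal solution has at most two foods positive. Try each food alone and each pair with both targets met exactly.
cottage cheese only: max(40/13, 403/125) = 3.224 servings → $3.39.
tofu only: max(40/9, 403/142) = 4.444 servings → $2.89.
strawberries only: max(40/1, 403/22) = 40 servings → $44.00.
sweet potato only: max(40/2, 403/33) = 20 servings → $13.00.
cottage cheese + tofu with both tight: 2.847 servings and 0.3315 servings → $3.21.
cottage cheese + strawberries with both tight: 2.963 servings and 1.484 servings → $4.74.
cottage cheese + sweet potato with both tight: 2.872 servings and 1.335 servings → $3.88.
tofu + strawberries: intersection lies outside the first quadrant.
tofu + sweet potato: intersection lies outside the first quadrant.
strawberries + sweet potato: the both-tight solution has a negative serving — not a feasible corner.
The minimum over all feasible corners is $2.89.

$2.89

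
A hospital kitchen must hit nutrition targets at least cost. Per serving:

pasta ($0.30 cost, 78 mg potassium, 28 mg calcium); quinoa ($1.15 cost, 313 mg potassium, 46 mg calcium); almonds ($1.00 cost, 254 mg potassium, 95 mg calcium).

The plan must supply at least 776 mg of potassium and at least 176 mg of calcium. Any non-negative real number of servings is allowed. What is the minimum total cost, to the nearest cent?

$2.90

At the optimum either one food covers both requirements or two foods hit both targets exactly; no other combination can be cheaper.
pasta only: max(776/78, 176/28) = 9.949 servings → $2.98.
quinoa only: max(776/313, 176/46) = 3.826 servings → $4.40.
almonds only: max(776/254, 176/95) = 3.055 servings → $3.06.
pasta + quinoa with both tight: 3.747 servings and 1.546 servings → $2.90.
pasta + almonds: the both-tight solution has a negative serving — not a feasible corner.
quinoa + almonds with both tight: 1.607 servings and 1.074 servings → $2.92.
The minimum over all feasible corners is $2.90.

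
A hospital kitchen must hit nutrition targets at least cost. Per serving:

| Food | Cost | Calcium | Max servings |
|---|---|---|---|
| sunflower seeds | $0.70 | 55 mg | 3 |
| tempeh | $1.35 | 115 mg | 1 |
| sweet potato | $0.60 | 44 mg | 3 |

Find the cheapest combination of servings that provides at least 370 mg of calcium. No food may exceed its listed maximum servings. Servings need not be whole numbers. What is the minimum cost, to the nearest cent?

$4.68

Cost per mg of calcium: tempeh $0.0117, sunflower seeds $0.0127, sweet potato $0.0136.
Take 1 serving of tempeh: +115.0 mg calcium for $1.35 (total $1.35, still need 255.0 mg).
Take 3 servings of sunflower seeds: +165.0 mg calcium for $2.10 (total $3.45, still need 90.0 mg).
Take 2.045 servings of sweet potato: +90.0 mg calcium for $1.23 (total $4.68, still need 0.0 mg).
Greedy by cheapest-per-mg is optimal for a single linear constraint, so the minimum cost is $4.68.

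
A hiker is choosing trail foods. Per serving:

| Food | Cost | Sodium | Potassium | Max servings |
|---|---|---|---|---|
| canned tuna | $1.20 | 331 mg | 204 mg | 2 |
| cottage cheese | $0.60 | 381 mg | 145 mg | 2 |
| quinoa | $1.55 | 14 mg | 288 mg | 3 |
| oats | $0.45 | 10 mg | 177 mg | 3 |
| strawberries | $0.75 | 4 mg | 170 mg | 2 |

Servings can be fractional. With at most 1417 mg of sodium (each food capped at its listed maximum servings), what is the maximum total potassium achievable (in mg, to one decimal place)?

Potassium per mg sodium: strawberries 42.5, quinoa 20.57, oats 17.7, canned tuna 0.6163, cottage cheese 0.3806.
Take 2 servings of strawberries: uses 8 mg sodium, +340.0 mg potassium (running total 340.0 mg).
Take 3 servings of quinoa: uses 42 mg sodium, +864.0 mg potassium (running total 1204.0 mg).
Take 3 servings of oats: uses 30 mg sodium, +531.0 mg potassium (running total 1735.0 mg).
Take 2 servings of canned tuna: uses 662 mg sodium, +408.0 mg potassium (running total 2143.0 mg).
Take 1.772 servings of cottage cheese: uses 675 mg sodium, +256.9 mg potassium (running total 2399.9 mg).
Greedy by best ratio exhausts the sodium allowance optimally: 2399.9 mg.

2399.9 mg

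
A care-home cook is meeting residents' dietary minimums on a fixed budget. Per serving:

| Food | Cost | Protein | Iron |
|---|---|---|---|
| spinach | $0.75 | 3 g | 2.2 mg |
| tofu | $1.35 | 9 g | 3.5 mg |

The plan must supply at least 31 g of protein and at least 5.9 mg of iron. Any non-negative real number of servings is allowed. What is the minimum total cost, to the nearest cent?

Compare the cost at each extreme point of the feasible region.
spinach only: max(31/3, 5.9/2.2) = 10.33 servings → $7.75.
tofu only: max(31/9, 5.9/3.5) = 3.444 servings → $4.65.
spinach + tofu with both targets exact would need a negative amount; discard.
Cheapest feasible corner: $4.65.

$4.65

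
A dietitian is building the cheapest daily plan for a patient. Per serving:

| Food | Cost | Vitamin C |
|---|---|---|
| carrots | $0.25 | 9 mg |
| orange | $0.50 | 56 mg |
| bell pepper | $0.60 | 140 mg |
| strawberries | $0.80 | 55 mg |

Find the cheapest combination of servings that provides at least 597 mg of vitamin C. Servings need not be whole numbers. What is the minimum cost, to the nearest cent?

$2.56

Cost per mg of vitamin C: bell pepper $0.0043, orange $0.0089, strawberries $0.0145, carrots $0.0278.
With no serving limits, use only bell pepper: 597 mg / 140 mg = 4.264 servings × $0.60 = $2.56.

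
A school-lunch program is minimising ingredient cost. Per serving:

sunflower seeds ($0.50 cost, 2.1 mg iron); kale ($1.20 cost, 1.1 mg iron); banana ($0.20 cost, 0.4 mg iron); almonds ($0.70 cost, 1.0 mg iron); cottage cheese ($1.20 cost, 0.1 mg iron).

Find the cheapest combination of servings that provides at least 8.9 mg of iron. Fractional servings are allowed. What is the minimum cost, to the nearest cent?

Cost per mg of iron: sunflower seeds $0.2381, banana $0.5000, almonds $0.7000, kale $1.0909, cottage cheese $12.0000.
With no serving limits, use only sunflower seeds: 8.9 mg / 2.1 mg = 4.238 servings × $0.50 = $2.12.

$2.12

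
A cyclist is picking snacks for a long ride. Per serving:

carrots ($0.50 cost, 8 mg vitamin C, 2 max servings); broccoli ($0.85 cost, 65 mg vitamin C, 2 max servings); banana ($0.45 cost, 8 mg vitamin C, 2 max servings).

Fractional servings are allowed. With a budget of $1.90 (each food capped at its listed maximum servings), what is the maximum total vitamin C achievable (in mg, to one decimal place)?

133.6 mg

Vitamin C per dollar: broccoli 76.47, banana 17.78, carrots 16.
Take 2 servings of broccoli: spends $1.70, +130.0 mg vitamin C (running total 130.0 mg).
Take 0.4444 servings of banana: spends $0.20, +3.6 mg vitamin C (running total 133.6 mg).
Filling greedily by vitamin C-per-dollar is optimal for one linear limit, giving 133.6 mg.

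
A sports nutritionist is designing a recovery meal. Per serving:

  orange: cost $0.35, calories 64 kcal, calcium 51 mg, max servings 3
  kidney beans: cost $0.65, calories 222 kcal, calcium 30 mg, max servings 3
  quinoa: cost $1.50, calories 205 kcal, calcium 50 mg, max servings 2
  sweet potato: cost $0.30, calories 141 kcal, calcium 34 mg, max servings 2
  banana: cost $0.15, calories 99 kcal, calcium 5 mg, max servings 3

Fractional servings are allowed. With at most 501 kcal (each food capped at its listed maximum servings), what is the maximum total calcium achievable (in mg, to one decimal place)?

Calcium per kcal: orange 0.7969, quinoa 0.2439, sweet potato 0.2411, kidney beans 0.1351, banana 0.05051.
Take 3 servings of orange: uses 192 kcal, +153.0 mg calcium (running total 153.0 mg).
Take 1.507 servings of quinoa: uses 309 kcal, +75.4 mg calcium (running total 228.4 mg).
Filling greedily by calcium-per-kcal is optimal for one linear limit, giving 228.4 mg.

228.4 mg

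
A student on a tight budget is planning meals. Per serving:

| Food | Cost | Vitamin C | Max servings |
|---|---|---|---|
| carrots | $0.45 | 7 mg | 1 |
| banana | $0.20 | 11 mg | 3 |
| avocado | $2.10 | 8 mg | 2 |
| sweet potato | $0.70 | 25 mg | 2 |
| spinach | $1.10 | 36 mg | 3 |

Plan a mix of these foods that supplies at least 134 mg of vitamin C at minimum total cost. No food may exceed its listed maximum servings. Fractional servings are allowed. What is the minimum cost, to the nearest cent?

$3.56

Cost per mg of vitamin C: banana $0.0182, sweet potato $0.0280, spinach $0.0306, carrots $0.0643, avocado $0.2625.
Take 3 servings of banana: +33.0 mg vitamin C for $0.60 (total $0.60, still need 101.0 mg).
Take 2 servings of sweet potato: +50.0 mg vitamin C for $1.40 (total $2.00, still need 51.0 mg).
Take 1.417 servings of spinach: +51.0 mg vitamin C for $1.56 (total $3.56, still need 0.0 mg).
Greedy by cheapest-per-mg is optimal for a single linear constraint, so the minimum cost is $3.56.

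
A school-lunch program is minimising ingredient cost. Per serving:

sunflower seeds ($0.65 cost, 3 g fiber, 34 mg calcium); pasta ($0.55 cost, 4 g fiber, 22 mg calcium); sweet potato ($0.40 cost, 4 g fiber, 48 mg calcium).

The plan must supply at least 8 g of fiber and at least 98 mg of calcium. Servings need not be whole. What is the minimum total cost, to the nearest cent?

$0.82

For a min-cost LP with two ≥-constraints, a basic feasible solution has at most two positive variables.
sunflower seeds only: max(8/3, 98/34) = 2.882 servings → $1.87.
pasta only: max(8/4, 98/22) = 4.455 servings → $2.45.
sweet potato only: max(8/4, 98/48) = 2.042 servings → $0.82.
sunflower seeds + pasta: the both-tight solution has a negative serving — not a feasible corner.
sunflower seeds + sweet potato: intersection lies outside the first quadrant.
pasta + sweet potato with both targets exact would need a negative amount; discard.
The minimum over all feasible corners is $0.82.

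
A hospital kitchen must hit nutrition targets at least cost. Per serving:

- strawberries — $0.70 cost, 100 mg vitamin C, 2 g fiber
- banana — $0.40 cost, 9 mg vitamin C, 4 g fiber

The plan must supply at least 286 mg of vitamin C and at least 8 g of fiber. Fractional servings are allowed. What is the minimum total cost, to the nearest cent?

With two linear requirements the optimum uses one or two foods; enumerate the corners.
strawberries only: max(286/100, 8/2) = 4 servings → $2.80.
banana only: max(286/9, 8/4) = 31.78 servings → $12.71.
strawberries + banana with both tight: 2.806 servings and 0.5969 servings → $2.20.
So the least-cost plan costs $2.20.

$2.20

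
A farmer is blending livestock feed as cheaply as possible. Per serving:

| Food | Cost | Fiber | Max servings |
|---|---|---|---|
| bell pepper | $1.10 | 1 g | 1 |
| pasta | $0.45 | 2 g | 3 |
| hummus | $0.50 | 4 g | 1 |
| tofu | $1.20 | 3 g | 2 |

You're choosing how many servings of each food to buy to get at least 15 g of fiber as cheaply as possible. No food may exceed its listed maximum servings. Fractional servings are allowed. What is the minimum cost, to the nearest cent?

$3.85

Cost per g of fiber: hummus $0.1250, pasta $0.2250, tofu $0.4000, bell pepper $1.1000.
Take 1 serving of hummus: +4.0 g fiber for $0.50 (total $0.50, still need 11.0 g).
Take 3 servings of pasta: +6.0 g fiber for $1.35 (total $1.85, still need 5.0 g).
Take 1.667 servings of tofu: +5.0 g fiber for $2.00 (total $3.85, still need 0.0 g).
Filling from the cheapest source first is optimal under one linear minimum: $3.85.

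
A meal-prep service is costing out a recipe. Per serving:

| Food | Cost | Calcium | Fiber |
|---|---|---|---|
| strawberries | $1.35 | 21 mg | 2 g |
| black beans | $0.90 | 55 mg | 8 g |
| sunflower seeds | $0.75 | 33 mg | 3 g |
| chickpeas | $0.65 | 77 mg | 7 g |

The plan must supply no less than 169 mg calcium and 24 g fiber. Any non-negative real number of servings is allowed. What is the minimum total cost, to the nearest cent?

strawberries only: max(169/21, 24/2) = 12 servings → $16.20.
black beans only: max(169/55, 24/8) = 3.073 servings → $2.77.
sunflower seeds only: max(169/33, 24/3) = 8 servings → $6.00.
chickpeas only: max(169/77, 24/7) = 3.429 servings → $2.23.
strawberries + black beans with both tight: 0.5517 servings and 2.862 servings → $3.32.
strawberries + sunflower seeds: the both-tight solution has a negative serving — not a feasible corner.
strawberries + chickpeas with both targets exact would need a negative amount; discard.
black beans + sunflower seeds with both tight: 2.879 servings and 0.3232 servings → $2.83.
black beans + chickpeas with both tight: 2.879 servings and 0.1385 servings → $2.68.
sunflower seeds + chickpeas (both tight): parallel constraints — no distinct corner.
The minimum over all feasible corners is $2.23.

$2.23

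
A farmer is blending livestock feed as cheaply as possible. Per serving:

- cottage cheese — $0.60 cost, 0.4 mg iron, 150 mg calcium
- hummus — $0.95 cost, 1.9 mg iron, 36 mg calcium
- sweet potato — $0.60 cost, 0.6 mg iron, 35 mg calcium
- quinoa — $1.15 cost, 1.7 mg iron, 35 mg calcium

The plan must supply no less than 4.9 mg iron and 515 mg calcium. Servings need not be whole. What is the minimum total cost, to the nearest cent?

$3.64

This is a tiny linear program; its minimum lies at a vertex of the feasible set. List the vertices and price them.
cottage cheese only: max(4.9/0.4, 515/150) = 12.25 servings → $7.35.
hummus only: max(4.9/1.9, 515/36) = 14.31 servings → $13.59.
sweet potato only: max(4.9/0.6, 515/35) = 14.71 servings → $8.83.
quinoa only: max(4.9/1.7, 515/35) = 14.71 servings → $16.92.
cottage cheese + hummus with both tight: 2.964 servings and 1.955 servings → $3.64.
cottage cheese + sweet potato with both tight: 1.809 servings and 6.961 servings → $5.26.
cottage cheese + quinoa with both tight: 2.921 servings and 2.195 servings → $4.28.
hummus + sweet potato: the both-tight solution has a negative serving — not a feasible corner.
hummus + quinoa: intersection lies outside the first quadrant.
sweet potato + quinoa: intersection lies outside the first quadrant.
So the least-cost plan costs $3.64.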